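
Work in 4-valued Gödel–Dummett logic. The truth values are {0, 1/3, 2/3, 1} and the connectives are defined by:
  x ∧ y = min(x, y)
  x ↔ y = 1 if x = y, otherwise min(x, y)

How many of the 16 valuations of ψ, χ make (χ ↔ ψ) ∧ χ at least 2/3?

ψ = 0, χ = 0 ↦ 0  <
ψ = 0, χ = 1/3 ↦ 0  <
ψ = 0, χ = 2/3 ↦ 0  <
ψ = 0, χ = 1 ↦ 0  <
ψ = 1/3, χ = 0 ↦ 0  <
ψ = 1/3, χ = 1/3 ↦ 1/3  <
ψ = 1/3, χ = 2/3 ↦ 1/3  <
ψ = 1/3, χ = 1 ↦ 1/3  <
ψ = 2/3, χ = 0 ↦ 0  <
ψ = 2/3, χ = 1/3 ↦ 1/3  <
ψ = 2/3, χ = 2/3 ↦ 2/3  ≥
ψ = 2/3, χ = 1 ↦ 2/3  ≥
ψ = 1, χ = 0 ↦ 0  <
ψ = 1, χ = 1/3 ↦ 1/3  <
ψ = 1, χ = 2/3 ↦ 2/3  ≥
ψ = 1, χ = 1 ↦ 1  ≥
So 4 of the 16 assignments meet the threshold.

4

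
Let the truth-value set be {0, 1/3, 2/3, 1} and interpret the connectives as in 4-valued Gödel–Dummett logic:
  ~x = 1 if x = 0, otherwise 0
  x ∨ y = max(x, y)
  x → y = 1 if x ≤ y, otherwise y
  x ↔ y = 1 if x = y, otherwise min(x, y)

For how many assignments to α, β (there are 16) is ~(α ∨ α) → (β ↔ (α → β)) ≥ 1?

13

α = 0, β = 0 ↦ 0  <
α = 0, β = 1/3 ↦ 1/3  <
α = 0, β = 2/3 ↦ 2/3  <
α = 0, β = 1 ↦ 1  ≥
α = 1/3, β = 0 ↦ 1  ≥
α = 1/3, β = 1/3 ↦ 1  ≥
α = 1/3, β = 2/3 ↦ 1  ≥
α = 1/3, β = 1 ↦ 1  ≥
α = 2/3, β = 0 ↦ 1  ≥
α = 2/3, β = 1/3 ↦ 1  ≥
α = 2/3, β = 2/3 ↦ 1  ≥
α = 2/3, β = 1 ↦ 1  ≥
α = 1, β = 0 ↦ 1  ≥
α = 1, β = 1/3 ↦ 1  ≥
α = 1, β = 2/3 ↦ 1  ≥
α = 1, β = 1 ↦ 1  ≥
So 13 of the 16 assignments meet the threshold.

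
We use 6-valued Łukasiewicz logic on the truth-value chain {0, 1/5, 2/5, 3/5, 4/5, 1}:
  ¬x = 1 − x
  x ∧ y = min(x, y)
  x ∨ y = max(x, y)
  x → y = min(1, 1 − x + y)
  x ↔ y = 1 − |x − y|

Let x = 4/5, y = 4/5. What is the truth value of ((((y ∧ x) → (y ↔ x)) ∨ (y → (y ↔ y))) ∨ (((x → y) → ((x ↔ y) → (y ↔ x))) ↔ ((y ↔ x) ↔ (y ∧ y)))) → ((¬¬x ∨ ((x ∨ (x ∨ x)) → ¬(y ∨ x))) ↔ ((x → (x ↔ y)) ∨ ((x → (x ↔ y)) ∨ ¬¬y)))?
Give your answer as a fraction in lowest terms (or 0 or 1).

y ∧ x = 4/5 ∧ 4/5 = 4/5
y ↔ x = 4/5 ↔ 4/5 = 1
(y ∧ x) → (y ↔ x) = 4/5 → 1 = 1
y ↔ y = 4/5 ↔ 4/5 = 1
y → (y ↔ y) = 4/5 → 1 = 1
((y ∧ x) → (y ↔ x)) ∨ (y → (y ↔ y)) = 1 ∨ 1 = 1
x → y = 4/5 → 4/5 = 1
x ↔ y = 4/5 ↔ 4/5 = 1
y ↔ x = 4/5 ↔ 4/5 = 1
(x ↔ y) → (y ↔ x) = 1 → 1 = 1
(x → y) → ((x ↔ y) → (y ↔ x)) = 1 → 1 = 1
y ↔ x = 4/5 ↔ 4/5 = 1
y ∧ y = 4/5 ∧ 4/5 = 4/5
(y ↔ x) ↔ (y ∧ y) = 1 ↔ 4/5 = 4/5
((x → y) → ((x ↔ y) → (y ↔ x))) ↔ ((y ↔ x) ↔ (y ∧ y)) = 1 ↔ 4/5 = 4/5
(((y ∧ x) → (y ↔ x)) ∨ (y → (y ↔ y))) ∨ (((x → y) → ((x ↔ y) → (y ↔ x))) ↔ ((y ↔ x) ↔ (y ∧ y))) = 1 ∨ 4/5 = 1
¬x = ¬4/5 = 1/5
¬¬x = ¬1/5 = 4/5
x ∨ x = 4/5 ∨ 4/5 = 4/5
x ∨ (x ∨ x) = 4/5 ∨ 4/5 = 4/5
y ∨ x = 4/5 ∨ 4/5 = 4/5
¬(y ∨ x) = ¬4/5 = 1/5
(x ∨ (x ∨ x)) → ¬(y ∨ x) = 4/5 → 1/5 = 2/5
¬¬x ∨ ((x ∨ (x ∨ x)) → ¬(y ∨ x)) = 4/5 ∨ 2/5 = 4/5
x ↔ y = 4/5 ↔ 4/5 = 1
x → (x ↔ y) = 4/5 → 1 = 1
x ↔ y = 4/5 ↔ 4/5 = 1
x → (x ↔ y) = 4/5 → 1 = 1
¬y = ¬4/5 = 1/5
¬¬y = ¬1/5 = 4/5
(x → (x ↔ y)) ∨ ¬¬y = 1 ∨ 4/5 = 1
(x → (x ↔ y)) ∨ ((x → (x ↔ y)) ∨ ¬¬y) = 1 ∨ 1 = 1
(¬¬x ∨ ((x ∨ (x ∨ x)) → ¬(y ∨ x))) ↔ ((x → (x ↔ y)) ∨ ((x → (x ↔ y)) ∨ ¬¬y)) = 4/5 ↔ 1 = 4/5
((((y ∧ x) → (y ↔ x)) ∨ (y → (y ↔ y))) ∨ (((x → y) → ((x ↔ y) → (y ↔ x))) ↔ ((y ↔ x) ↔ (y ∧ y)))) → ((¬¬x ∨ ((x ∨ (x ∨ x)) → ¬(y ∨ x))) ↔ ((x → (x ↔ y)) ∨ ((x → (x ↔ y)) ∨ ¬¬y))) = 1 → 4/5 = 4/5

4/5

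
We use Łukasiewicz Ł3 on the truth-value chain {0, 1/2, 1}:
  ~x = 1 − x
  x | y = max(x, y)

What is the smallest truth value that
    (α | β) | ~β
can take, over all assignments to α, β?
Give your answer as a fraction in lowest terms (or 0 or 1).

Take α = 0, β = 1/2:
α | β = 0 | 1/2 = 1/2
~β = ~1/2 = 1/2
(α | β) | ~β = 1/2 | 1/2 = 1/2
No assignment yields a value below 1/2, so this is the minimum.

1/2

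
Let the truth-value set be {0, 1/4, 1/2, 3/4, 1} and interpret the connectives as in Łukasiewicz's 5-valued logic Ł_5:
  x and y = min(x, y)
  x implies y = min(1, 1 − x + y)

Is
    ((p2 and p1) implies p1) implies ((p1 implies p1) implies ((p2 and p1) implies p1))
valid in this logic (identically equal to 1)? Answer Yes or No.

Yes

At p1 = 1, p2 = 3/4, for instance:
p2 and p1 = 3/4 and 1 = 3/4
(p2 and p1) implies p1 = 3/4 implies 1 = 1
p1 implies p1 = 1 implies 1 = 1
(p2 and p1) implies p1 = 3/4 implies 1 = 1
(p1 implies p1) implies ((p2 and p1) implies p1) = 1 implies 1 = 1
((p2 and p1) implies p1) implies ((p1 implies p1) implies ((p2 and p1) implies p1)) = 1 implies 1 = 1
and checking the remaining 24 assignments likewise gives ≥ 1 in every case.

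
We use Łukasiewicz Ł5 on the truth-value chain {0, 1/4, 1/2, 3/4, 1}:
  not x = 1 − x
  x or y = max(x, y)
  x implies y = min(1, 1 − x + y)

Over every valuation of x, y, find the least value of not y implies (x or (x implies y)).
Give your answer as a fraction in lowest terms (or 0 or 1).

Take x = 1/2, y = 0:
not y = not 0 = 1
x implies y = 1/2 implies 0 = 1/2
x or (x implies y) = 1/2 or 1/2 = 1/2
not y implies (x or (x implies y)) = 1 implies 1/2 = 1/2
No assignment yields a value below 1/2, so this is the minimum.

1/2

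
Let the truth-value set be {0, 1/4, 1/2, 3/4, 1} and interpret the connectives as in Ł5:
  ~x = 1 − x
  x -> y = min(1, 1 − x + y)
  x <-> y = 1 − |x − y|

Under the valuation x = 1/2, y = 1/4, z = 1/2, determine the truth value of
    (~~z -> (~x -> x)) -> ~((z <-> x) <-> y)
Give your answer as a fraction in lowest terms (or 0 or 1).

~z = ~1/2 = 1/2
~~z = ~1/2 = 1/2
~x = ~1/2 = 1/2
~x -> x = 1/2 -> 1/2 = 1
~~z -> (~x -> x) = 1/2 -> 1 = 1
z <-> x = 1/2 <-> 1/2 = 1
(z <-> x) <-> y = 1 <-> 1/4 = 1/4
~((z <-> x) <-> y) = ~1/4 = 3/4
(~~z -> (~x -> x)) -> ~((z <-> x) <-> y) = 1 -> 3/4 = 3/4

3/4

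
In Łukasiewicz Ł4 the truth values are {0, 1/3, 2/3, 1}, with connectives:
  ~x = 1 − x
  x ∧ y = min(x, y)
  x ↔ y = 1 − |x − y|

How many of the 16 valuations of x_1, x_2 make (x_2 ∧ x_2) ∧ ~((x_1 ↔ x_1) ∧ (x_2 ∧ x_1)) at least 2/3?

x_1 = 0, x_2 = 0 ↦ 0  <
x_1 = 0, x_2 = 1/3 ↦ 1/3  <
x_1 = 0, x_2 = 2/3 ↦ 2/3  ≥
x_1 = 0, x_2 = 1 ↦ 1  ≥
x_1 = 1/3, x_2 = 0 ↦ 0  <
x_1 = 1/3, x_2 = 1/3 ↦ 1/3  <
x_1 = 1/3, x_2 = 2/3 ↦ 2/3  ≥
x_1 = 1/3, x_2 = 1 ↦ 2/3  ≥
x_1 = 2/3, x_2 = 0 ↦ 0  <
x_1 = 2/3, x_2 = 1/3 ↦ 1/3  <
x_1 = 2/3, x_2 = 2/3 ↦ 1/3  <
x_1 = 2/3, x_2 = 1 ↦ 1/3  <
x_1 = 1, x_2 = 0 ↦ 0  <
x_1 = 1, x_2 = 1/3 ↦ 1/3  <
x_1 = 1, x_2 = 2/3 ↦ 1/3  <
x_1 = 1, x_2 = 1 ↦ 0  <
So 4 of the 16 assignments meet the threshold.

4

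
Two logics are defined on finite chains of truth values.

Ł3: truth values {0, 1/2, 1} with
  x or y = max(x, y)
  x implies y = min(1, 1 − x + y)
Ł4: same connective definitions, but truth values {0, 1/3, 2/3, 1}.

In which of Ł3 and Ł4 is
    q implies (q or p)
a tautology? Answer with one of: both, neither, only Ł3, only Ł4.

both

In Ł3: every assignment gives 1 — tautology.
In Ł4: every assignment gives 1 — tautology.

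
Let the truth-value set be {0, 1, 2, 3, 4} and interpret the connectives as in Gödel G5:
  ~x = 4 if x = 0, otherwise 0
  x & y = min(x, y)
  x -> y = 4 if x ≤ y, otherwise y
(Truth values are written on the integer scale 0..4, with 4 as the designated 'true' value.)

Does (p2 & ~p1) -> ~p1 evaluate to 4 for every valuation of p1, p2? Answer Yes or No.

At p1 = 1, p2 = 4, for instance:
~p1 = ~1 = 0
p2 & ~p1 = 4 & 0 = 0
(p2 & ~p1) -> ~p1 = 0 -> 0 = 4
and checking the remaining 24 assignments likewise gives ≥ 4 in every case.

Yes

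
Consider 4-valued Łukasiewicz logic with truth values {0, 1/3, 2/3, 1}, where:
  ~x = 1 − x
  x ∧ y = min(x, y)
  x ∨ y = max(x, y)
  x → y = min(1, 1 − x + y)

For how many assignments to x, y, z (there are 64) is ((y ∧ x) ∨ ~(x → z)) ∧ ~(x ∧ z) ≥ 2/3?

value 1: 4 assignments (counts)
value 2/3: 10 assignments (counts)
value 1/3: 25 assignments
value 0: 25 assignments
So 14 of the 64 assignments meet the threshold.

14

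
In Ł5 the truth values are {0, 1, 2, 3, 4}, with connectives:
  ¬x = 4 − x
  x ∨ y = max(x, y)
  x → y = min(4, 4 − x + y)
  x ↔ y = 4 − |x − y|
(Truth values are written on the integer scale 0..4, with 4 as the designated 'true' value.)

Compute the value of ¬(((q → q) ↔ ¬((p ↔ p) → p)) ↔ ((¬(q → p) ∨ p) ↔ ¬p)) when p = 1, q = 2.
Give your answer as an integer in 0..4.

q → q = 2 → 2 = 4
p ↔ p = 1 ↔ 1 = 4
(p ↔ p) → p = 4 → 1 = 1
¬((p ↔ p) → p) = ¬1 = 3
(q → q) ↔ ¬((p ↔ p) → p) = 4 ↔ 3 = 3
q → p = 2 → 1 = 3
¬(q → p) = ¬3 = 1
¬(q → p) ∨ p = 1 ∨ 1 = 1
¬p = ¬1 = 3
(¬(q → p) ∨ p) ↔ ¬p = 1 ↔ 3 = 2
((q → q) ↔ ¬((p ↔ p) → p)) ↔ ((¬(q → p) ∨ p) ↔ ¬p) = 3 ↔ 2 = 3
¬(((q → q) ↔ ¬((p ↔ p) → p)) ↔ ((¬(q → p) ∨ p) ↔ ¬p)) = ¬3 = 1

1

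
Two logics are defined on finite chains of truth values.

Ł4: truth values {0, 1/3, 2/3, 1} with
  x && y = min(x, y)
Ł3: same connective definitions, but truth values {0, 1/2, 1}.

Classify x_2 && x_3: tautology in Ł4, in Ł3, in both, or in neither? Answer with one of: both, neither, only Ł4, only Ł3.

neither

In Ł4: at x_2 = 0, x_3 = 0 the value is 0 — not a tautology.
In Ł3: at x_2 = 0, x_3 = 0 the value is 0 — not a tautology.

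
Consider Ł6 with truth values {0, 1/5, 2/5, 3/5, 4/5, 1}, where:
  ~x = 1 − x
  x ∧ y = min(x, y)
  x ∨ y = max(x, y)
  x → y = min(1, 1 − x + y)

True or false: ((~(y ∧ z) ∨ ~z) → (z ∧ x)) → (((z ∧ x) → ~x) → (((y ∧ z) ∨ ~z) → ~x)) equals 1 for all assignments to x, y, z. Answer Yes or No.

No

Counterexample: take x = 1/5, y = 1, z = 1.
y ∧ z = 1 ∧ 1 = 1
~(y ∧ z) = ~1 = 0
~z = ~1 = 0
~(y ∧ z) ∨ ~z = 0 ∨ 0 = 0
z ∧ x = 1 ∧ 1/5 = 1/5
(~(y ∧ z) ∨ ~z) → (z ∧ x) = 0 → 1/5 = 1
z ∧ x = 1 ∧ 1/5 = 1/5
~x = ~1/5 = 4/5
(z ∧ x) → ~x = 1/5 → 4/5 = 1
y ∧ z = 1 ∧ 1 = 1
~z = ~1 = 0
(y ∧ z) ∨ ~z = 1 ∨ 0 = 1
~x = ~1/5 = 4/5
((y ∧ z) ∨ ~z) → ~x = 1 → 4/5 = 4/5
((z ∧ x) → ~x) → (((y ∧ z) ∨ ~z) → ~x) = 1 → 4/5 = 4/5
((~(y ∧ z) ∨ ~z) → (z ∧ x)) → (((z ∧ x) → ~x) → (((y ∧ z) ∨ ~z) → ~x)) = 1 → 4/5 = 4/5
This gives 4/5 ≠ 1.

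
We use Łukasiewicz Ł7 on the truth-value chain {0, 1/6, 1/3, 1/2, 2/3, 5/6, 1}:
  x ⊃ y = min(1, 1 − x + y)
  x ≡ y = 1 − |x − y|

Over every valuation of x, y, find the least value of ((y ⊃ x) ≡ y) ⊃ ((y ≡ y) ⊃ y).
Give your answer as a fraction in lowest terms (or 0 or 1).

1/2

Take x = 0, y = 1/2:
y ⊃ x = 1/2 ⊃ 0 = 1/2
(y ⊃ x) ≡ y = 1/2 ≡ 1/2 = 1
y ≡ y = 1/2 ≡ 1/2 = 1
(y ≡ y) ⊃ y = 1 ⊃ 1/2 = 1/2
((y ⊃ x) ≡ y) ⊃ ((y ≡ y) ⊃ y) = 1 ⊃ 1/2 = 1/2
No assignment yields a value below 1/2, so this is the minimum.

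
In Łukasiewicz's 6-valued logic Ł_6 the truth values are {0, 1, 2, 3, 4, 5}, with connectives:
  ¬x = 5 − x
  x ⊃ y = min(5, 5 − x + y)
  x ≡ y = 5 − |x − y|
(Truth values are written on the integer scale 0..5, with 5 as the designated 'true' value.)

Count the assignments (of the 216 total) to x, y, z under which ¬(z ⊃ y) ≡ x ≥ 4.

86

value 5: 36 assignments (counts)
value 4: 50 assignments (counts)
value 3: 43 assignments
value 2: 36 assignments
value 1: 29 assignments
value 0: 22 assignments
So 86 of the 216 assignments meet the threshold.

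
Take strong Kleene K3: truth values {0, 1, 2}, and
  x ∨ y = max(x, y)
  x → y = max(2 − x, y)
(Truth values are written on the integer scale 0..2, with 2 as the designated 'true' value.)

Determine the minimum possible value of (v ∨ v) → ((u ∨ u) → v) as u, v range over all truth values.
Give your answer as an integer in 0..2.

1

Take u = 1, v = 1:
v ∨ v = 1 ∨ 1 = 1
u ∨ u = 1 ∨ 1 = 1
(u ∨ u) → v = 1 → 1 = 1
(v ∨ v) → ((u ∨ u) → v) = 1 → 1 = 1
No assignment yields a value below 1, so this is the minimum.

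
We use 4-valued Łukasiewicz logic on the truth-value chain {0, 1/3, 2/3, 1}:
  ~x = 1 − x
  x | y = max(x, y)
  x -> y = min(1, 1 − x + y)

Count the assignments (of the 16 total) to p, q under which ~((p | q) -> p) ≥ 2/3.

p = 0, q = 0 ↦ 0  <
p = 0, q = 1/3 ↦ 1/3  <
p = 0, q = 2/3 ↦ 2/3  ≥
p = 0, q = 1 ↦ 1  ≥
p = 1/3, q = 0 ↦ 0  <
p = 1/3, q = 1/3 ↦ 0  <
p = 1/3, q = 2/3 ↦ 1/3  <
p = 1/3, q = 1 ↦ 2/3  ≥
p = 2/3, q = 0 ↦ 0  <
p = 2/3, q = 1/3 ↦ 0  <
p = 2/3, q = 2/3 ↦ 0  <
p = 2/3, q = 1 ↦ 1/3  <
p = 1, q = 0 ↦ 0  <
p = 1, q = 1/3 ↦ 0  <
p = 1, q = 2/3 ↦ 0  <
p = 1, q = 1 ↦ 0  <
So 3 of the 16 assignments meet the threshold.

3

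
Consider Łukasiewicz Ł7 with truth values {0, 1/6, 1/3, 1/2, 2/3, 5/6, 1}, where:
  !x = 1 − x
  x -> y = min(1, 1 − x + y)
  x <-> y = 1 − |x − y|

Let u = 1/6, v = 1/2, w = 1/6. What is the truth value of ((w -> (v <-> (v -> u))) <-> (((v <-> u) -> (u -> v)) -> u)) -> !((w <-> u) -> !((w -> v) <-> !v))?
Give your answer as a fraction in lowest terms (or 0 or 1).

1

v -> u = 1/2 -> 1/6 = 2/3
v <-> (v -> u) = 1/2 <-> 2/3 = 5/6
w -> (v <-> (v -> u)) = 1/6 -> 5/6 = 1
v <-> u = 1/2 <-> 1/6 = 2/3
u -> v = 1/6 -> 1/2 = 1
(v <-> u) -> (u -> v) = 2/3 -> 1 = 1
((v <-> u) -> (u -> v)) -> u = 1 -> 1/6 = 1/6
(w -> (v <-> (v -> u))) <-> (((v <-> u) -> (u -> v)) -> u) = 1 <-> 1/6 = 1/6
w <-> u = 1/6 <-> 1/6 = 1
w -> v = 1/6 -> 1/2 = 1
!v = !1/2 = 1/2
(w -> v) <-> !v = 1 <-> 1/2 = 1/2
!((w -> v) <-> !v) = !1/2 = 1/2
(w <-> u) -> !((w -> v) <-> !v) = 1 -> 1/2 = 1/2
!((w <-> u) -> !((w -> v) <-> !v)) = !1/2 = 1/2
((w -> (v <-> (v -> u))) <-> (((v <-> u) -> (u -> v)) -> u)) -> !((w <-> u) -> !((w -> v) <-> !v)) = 1/6 -> 1/2 = 1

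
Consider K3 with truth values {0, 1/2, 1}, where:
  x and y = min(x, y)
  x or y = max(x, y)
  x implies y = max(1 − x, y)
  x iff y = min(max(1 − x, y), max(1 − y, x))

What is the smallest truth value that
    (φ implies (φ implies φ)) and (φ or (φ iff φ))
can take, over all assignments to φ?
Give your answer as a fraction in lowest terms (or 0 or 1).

1/2

Take φ = 1/2:
φ implies φ = 1/2 implies 1/2 = 1/2
φ implies (φ implies φ) = 1/2 implies 1/2 = 1/2
φ iff φ = 1/2 iff 1/2 = 1/2
φ or (φ iff φ) = 1/2 or 1/2 = 1/2
(φ implies (φ implies φ)) and (φ or (φ iff φ)) = 1/2 and 1/2 = 1/2
No assignment yields a value below 1/2, so this is the minimum.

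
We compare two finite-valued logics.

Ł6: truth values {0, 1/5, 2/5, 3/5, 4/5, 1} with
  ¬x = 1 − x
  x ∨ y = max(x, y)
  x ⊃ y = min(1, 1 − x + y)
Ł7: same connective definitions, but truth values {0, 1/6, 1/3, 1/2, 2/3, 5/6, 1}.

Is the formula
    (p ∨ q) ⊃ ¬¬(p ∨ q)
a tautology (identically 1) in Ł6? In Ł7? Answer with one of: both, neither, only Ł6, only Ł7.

both

In Ł6: every assignment gives 1 — tautology.
In Ł7: every assignment gives 1 — tautology.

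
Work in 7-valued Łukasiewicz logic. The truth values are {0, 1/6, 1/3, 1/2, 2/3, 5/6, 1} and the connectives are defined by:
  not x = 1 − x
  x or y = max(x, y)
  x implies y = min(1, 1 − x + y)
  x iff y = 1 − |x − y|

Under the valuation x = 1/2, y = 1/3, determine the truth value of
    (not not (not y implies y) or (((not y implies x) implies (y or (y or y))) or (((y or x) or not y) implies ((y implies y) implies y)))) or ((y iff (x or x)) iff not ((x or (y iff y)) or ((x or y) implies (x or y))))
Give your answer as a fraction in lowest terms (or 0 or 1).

2/3

not y = not 1/3 = 2/3
not y implies y = 2/3 implies 1/3 = 2/3
not (not y implies y) = not 2/3 = 1/3
not not (not y implies y) = not 1/3 = 2/3
not y = not 1/3 = 2/3
not y implies x = 2/3 implies 1/2 = 5/6
y or y = 1/3 or 1/3 = 1/3
y or (y or y) = 1/3 or 1/3 = 1/3
(not y implies x) implies (y or (y or y)) = 5/6 implies 1/3 = 1/2
y or x = 1/3 or 1/2 = 1/2
not y = not 1/3 = 2/3
(y or x) or not y = 1/2 or 2/3 = 2/3
y implies y = 1/3 implies 1/3 = 1
(y implies y) implies y = 1 implies 1/3 = 1/3
((y or x) or not y) implies ((y implies y) implies y) = 2/3 implies 1/3 = 2/3
((not y implies x) implies (y or (y or y))) or (((y or x) or not y) implies ((y implies y) implies y)) = 1/2 or 2/3 = 2/3
not not (not y implies y) or (((not y implies x) implies (y or (y or y))) or (((y or x) or not y) implies ((y implies y) implies y))) = 2/3 or 2/3 = 2/3
x or x = 1/2 or 1/2 = 1/2
y iff (x or x) = 1/3 iff 1/2 = 5/6
y iff y = 1/3 iff 1/3 = 1
x or (y iff y) = 1/2 or 1 = 1
x or y = 1/2 or 1/3 = 1/2
x or y = 1/2 or 1/3 = 1/2
(x or y) implies (x or y) = 1/2 implies 1/2 = 1
(x or (y iff y)) or ((x or y) implies (x or y)) = 1 or 1 = 1
not ((x or (y iff y)) or ((x or y) implies (x or y))) = not 1 = 0
(y iff (x or x)) iff not ((x or (y iff y)) or ((x or y) implies (x or y))) = 5/6 iff 0 = 1/6
(not not (not y implies y) or (((not y implies x) implies (y or (y or y))) or (((y or x) or not y) implies ((y implies y) implies y)))) or ((y iff (x or x)) iff not ((x or (y iff y)) or ((x or y) implies (x or y)))) = 2/3 or 1/6 = 2/3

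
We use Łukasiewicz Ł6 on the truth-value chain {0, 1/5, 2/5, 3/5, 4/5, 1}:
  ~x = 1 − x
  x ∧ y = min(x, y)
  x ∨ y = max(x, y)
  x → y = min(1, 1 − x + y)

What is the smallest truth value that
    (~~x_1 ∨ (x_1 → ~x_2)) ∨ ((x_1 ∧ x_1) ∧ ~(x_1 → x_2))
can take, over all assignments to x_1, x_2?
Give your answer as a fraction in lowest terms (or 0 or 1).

Take x_1 = 2/5, x_2 = 1:
~x_1 = ~2/5 = 3/5
~~x_1 = ~3/5 = 2/5
~x_2 = ~1 = 0
x_1 → ~x_2 = 2/5 → 0 = 3/5
~~x_1 ∨ (x_1 → ~x_2) = 2/5 ∨ 3/5 = 3/5
x_1 ∧ x_1 = 2/5 ∧ 2/5 = 2/5
x_1 → x_2 = 2/5 → 1 = 1
~(x_1 → x_2) = ~1 = 0
(x_1 ∧ x_1) ∧ ~(x_1 → x_2) = 2/5 ∧ 0 = 0
(~~x_1 ∨ (x_1 → ~x_2)) ∨ ((x_1 ∧ x_1) ∧ ~(x_1 → x_2)) = 3/5 ∨ 0 = 3/5
No assignment yields a value below 3/5, so this is the minimum.

3/5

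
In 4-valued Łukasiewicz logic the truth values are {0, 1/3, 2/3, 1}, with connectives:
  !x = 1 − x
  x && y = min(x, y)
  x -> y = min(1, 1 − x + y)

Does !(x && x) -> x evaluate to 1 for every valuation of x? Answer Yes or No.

Counterexample: take x = 0.
x && x = 0 && 0 = 0
!(x && x) = !0 = 1
!(x && x) -> x = 1 -> 0 = 0
This gives 0 ≠ 1.

No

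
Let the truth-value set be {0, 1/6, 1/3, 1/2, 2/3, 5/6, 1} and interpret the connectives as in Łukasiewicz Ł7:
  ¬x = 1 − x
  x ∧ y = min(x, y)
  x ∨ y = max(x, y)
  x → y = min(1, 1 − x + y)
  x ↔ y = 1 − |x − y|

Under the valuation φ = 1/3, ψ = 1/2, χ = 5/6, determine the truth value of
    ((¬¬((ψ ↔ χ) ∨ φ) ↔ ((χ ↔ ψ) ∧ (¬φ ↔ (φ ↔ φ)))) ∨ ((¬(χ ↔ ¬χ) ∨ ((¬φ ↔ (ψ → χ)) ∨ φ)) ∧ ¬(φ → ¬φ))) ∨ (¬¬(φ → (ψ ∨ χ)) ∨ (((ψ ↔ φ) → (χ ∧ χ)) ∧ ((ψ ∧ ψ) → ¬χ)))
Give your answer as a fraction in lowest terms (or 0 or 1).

1

ψ ↔ χ = 1/2 ↔ 5/6 = 2/3
(ψ ↔ χ) ∨ φ = 2/3 ∨ 1/3 = 2/3
¬((ψ ↔ χ) ∨ φ) = ¬2/3 = 1/3
¬¬((ψ ↔ χ) ∨ φ) = ¬1/3 = 2/3
χ ↔ ψ = 5/6 ↔ 1/2 = 2/3
¬φ = ¬1/3 = 2/3
φ ↔ φ = 1/3 ↔ 1/3 = 1
¬φ ↔ (φ ↔ φ) = 2/3 ↔ 1 = 2/3
(χ ↔ ψ) ∧ (¬φ ↔ (φ ↔ φ)) = 2/3 ∧ 2/3 = 2/3
¬¬((ψ ↔ χ) ∨ φ) ↔ ((χ ↔ ψ) ∧ (¬φ ↔ (φ ↔ φ))) = 2/3 ↔ 2/3 = 1
¬χ = ¬5/6 = 1/6
χ ↔ ¬χ = 5/6 ↔ 1/6 = 1/3
¬(χ ↔ ¬χ) = ¬1/3 = 2/3
¬φ = ¬1/3 = 2/3
ψ → χ = 1/2 → 5/6 = 1
¬φ ↔ (ψ → χ) = 2/3 ↔ 1 = 2/3
(¬φ ↔ (ψ → χ)) ∨ φ = 2/3 ∨ 1/3 = 2/3
¬(χ ↔ ¬χ) ∨ ((¬φ ↔ (ψ → χ)) ∨ φ) = 2/3 ∨ 2/3 = 2/3
¬φ = ¬1/3 = 2/3
φ → ¬φ = 1/3 → 2/3 = 1
¬(φ → ¬φ) = ¬1 = 0
(¬(χ ↔ ¬χ) ∨ ((¬φ ↔ (ψ → χ)) ∨ φ)) ∧ ¬(φ → ¬φ) = 2/3 ∧ 0 = 0
(¬¬((ψ ↔ χ) ∨ φ) ↔ ((χ ↔ ψ) ∧ (¬φ ↔ (φ ↔ φ)))) ∨ ((¬(χ ↔ ¬χ) ∨ ((¬φ ↔ (ψ → χ)) ∨ φ)) ∧ ¬(φ → ¬φ)) = 1 ∨ 0 = 1
ψ ∨ χ = 1/2 ∨ 5/6 = 5/6
φ → (ψ ∨ χ) = 1/3 → 5/6 = 1
¬(φ → (ψ ∨ χ)) = ¬1 = 0
¬¬(φ → (ψ ∨ χ)) = ¬0 = 1
ψ ↔ φ = 1/2 ↔ 1/3 = 5/6
χ ∧ χ = 5/6 ∧ 5/6 = 5/6
(ψ ↔ φ) → (χ ∧ χ) = 5/6 → 5/6 = 1
ψ ∧ ψ = 1/2 ∧ 1/2 = 1/2
¬χ = ¬5/6 = 1/6
(ψ ∧ ψ) → ¬χ = 1/2 → 1/6 = 2/3
((ψ ↔ φ) → (χ ∧ χ)) ∧ ((ψ ∧ ψ) → ¬χ) = 1 ∧ 2/3 = 2/3
¬¬(φ → (ψ ∨ χ)) ∨ (((ψ ↔ φ) → (χ ∧ χ)) ∧ ((ψ ∧ ψ) → ¬χ)) = 1 ∨ 2/3 = 1
((¬¬((ψ ↔ χ) ∨ φ) ↔ ((χ ↔ ψ) ∧ (¬φ ↔ (φ ↔ φ)))) ∨ ((¬(χ ↔ ¬χ) ∨ ((¬φ ↔ (ψ → χ)) ∨ φ)) ∧ ¬(φ → ¬φ))) ∨ (¬¬(φ → (ψ ∨ χ)) ∨ (((ψ ↔ φ) → (χ ∧ χ)) ∧ ((ψ ∧ ψ) → ¬χ))) = 1 ∨ 1 = 1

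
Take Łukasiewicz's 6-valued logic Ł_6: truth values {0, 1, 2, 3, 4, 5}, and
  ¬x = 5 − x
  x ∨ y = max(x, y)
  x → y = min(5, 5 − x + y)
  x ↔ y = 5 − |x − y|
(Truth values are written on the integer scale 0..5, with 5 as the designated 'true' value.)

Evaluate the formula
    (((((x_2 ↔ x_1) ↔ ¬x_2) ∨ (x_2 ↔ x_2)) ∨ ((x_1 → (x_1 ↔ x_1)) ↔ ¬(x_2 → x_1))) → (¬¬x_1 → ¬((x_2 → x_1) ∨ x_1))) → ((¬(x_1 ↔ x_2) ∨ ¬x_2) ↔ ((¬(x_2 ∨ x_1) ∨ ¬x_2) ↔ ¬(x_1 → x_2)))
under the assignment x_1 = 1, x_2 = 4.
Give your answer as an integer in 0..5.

x_2 ↔ x_1 = 4 ↔ 1 = 2
¬x_2 = ¬4 = 1
(x_2 ↔ x_1) ↔ ¬x_2 = 2 ↔ 1 = 4
x_2 ↔ x_2 = 4 ↔ 4 = 5
((x_2 ↔ x_1) ↔ ¬x_2) ∨ (x_2 ↔ x_2) = 4 ∨ 5 = 5
x_1 ↔ x_1 = 1 ↔ 1 = 5
x_1 → (x_1 ↔ x_1) = 1 → 5 = 5
x_2 → x_1 = 4 → 1 = 2
¬(x_2 → x_1) = ¬2 = 3
(x_1 → (x_1 ↔ x_1)) ↔ ¬(x_2 → x_1) = 5 ↔ 3 = 3
(((x_2 ↔ x_1) ↔ ¬x_2) ∨ (x_2 ↔ x_2)) ∨ ((x_1 → (x_1 ↔ x_1)) ↔ ¬(x_2 → x_1)) = 5 ∨ 3 = 5
¬x_1 = ¬1 = 4
¬¬x_1 = ¬4 = 1
x_2 → x_1 = 4 → 1 = 2
(x_2 → x_1) ∨ x_1 = 2 ∨ 1 = 2
¬((x_2 → x_1) ∨ x_1) = ¬2 = 3
¬¬x_1 → ¬((x_2 → x_1) ∨ x_1) = 1 → 3 = 5
((((x_2 ↔ x_1) ↔ ¬x_2) ∨ (x_2 ↔ x_2)) ∨ ((x_1 → (x_1 ↔ x_1)) ↔ ¬(x_2 → x_1))) → (¬¬x_1 → ¬((x_2 → x_1) ∨ x_1)) = 5 → 5 = 5
x_1 ↔ x_2 = 1 ↔ 4 = 2
¬(x_1 ↔ x_2) = ¬2 = 3
¬x_2 = ¬4 = 1
¬(x_1 ↔ x_2) ∨ ¬x_2 = 3 ∨ 1 = 3
x_2 ∨ x_1 = 4 ∨ 1 = 4
¬(x_2 ∨ x_1) = ¬4 = 1
¬x_2 = ¬4 = 1
¬(x_2 ∨ x_1) ∨ ¬x_2 = 1 ∨ 1 = 1
x_1 → x_2 = 1 → 4 = 5
¬(x_1 → x_2) = ¬5 = 0
(¬(x_2 ∨ x_1) ∨ ¬x_2) ↔ ¬(x_1 → x_2) = 1 ↔ 0 = 4
(¬(x_1 ↔ x_2) ∨ ¬x_2) ↔ ((¬(x_2 ∨ x_1) ∨ ¬x_2) ↔ ¬(x_1 → x_2)) = 3 ↔ 4 = 4
(((((x_2 ↔ x_1) ↔ ¬x_2) ∨ (x_2 ↔ x_2)) ∨ ((x_1 → (x_1 ↔ x_1)) ↔ ¬(x_2 → x_1))) → (¬¬x_1 → ¬((x_2 → x_1) ∨ x_1))) → ((¬(x_1 ↔ x_2) ∨ ¬x_2) ↔ ((¬(x_2 ∨ x_1) ∨ ¬x_2) ↔ ¬(x_1 → x_2))) = 5 → 4 = 4

4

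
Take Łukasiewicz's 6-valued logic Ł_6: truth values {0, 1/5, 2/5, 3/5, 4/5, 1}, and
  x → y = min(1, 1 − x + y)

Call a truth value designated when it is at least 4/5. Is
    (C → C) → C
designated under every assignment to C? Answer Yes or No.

No

Counterexample: take C = 0.
C → C = 0 → 0 = 1
(C → C) → C = 1 → 0 = 0
This gives 0, which is below 4/5.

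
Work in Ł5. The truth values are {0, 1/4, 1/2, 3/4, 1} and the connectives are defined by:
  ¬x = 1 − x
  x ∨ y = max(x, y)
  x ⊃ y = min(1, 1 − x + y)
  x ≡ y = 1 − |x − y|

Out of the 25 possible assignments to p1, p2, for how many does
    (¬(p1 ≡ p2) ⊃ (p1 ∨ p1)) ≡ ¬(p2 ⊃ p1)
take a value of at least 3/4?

3

value 1: 1 assignment (counts)
value 3/4: 2 assignments (counts)
value 1/2: 3 assignments
value 1/4: 3 assignments
value 0: 16 assignments
So 3 of the 25 assignments meet the threshold.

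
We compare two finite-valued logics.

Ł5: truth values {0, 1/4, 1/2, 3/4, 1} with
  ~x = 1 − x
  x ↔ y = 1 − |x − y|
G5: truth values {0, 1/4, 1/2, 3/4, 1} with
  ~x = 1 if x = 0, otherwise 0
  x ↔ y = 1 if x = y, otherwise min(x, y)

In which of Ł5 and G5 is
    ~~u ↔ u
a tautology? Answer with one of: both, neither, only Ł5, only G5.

In Ł5: every assignment gives 1 — tautology.
In G5: at u = 1/4 the value is 1/4 — not a tautology.

only Ł5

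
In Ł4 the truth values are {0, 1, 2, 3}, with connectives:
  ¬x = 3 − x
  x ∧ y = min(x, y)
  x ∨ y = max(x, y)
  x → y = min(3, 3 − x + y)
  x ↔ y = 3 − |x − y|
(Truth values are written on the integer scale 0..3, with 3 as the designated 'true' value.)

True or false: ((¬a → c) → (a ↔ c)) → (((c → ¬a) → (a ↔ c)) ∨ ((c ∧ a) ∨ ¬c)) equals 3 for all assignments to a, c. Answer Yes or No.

No

Counterexample: take a = 0, c = 1.
¬a = ¬0 = 3
¬a → c = 3 → 1 = 1
a ↔ c = 0 ↔ 1 = 2
(¬a → c) → (a ↔ c) = 1 → 2 = 3
¬a = ¬0 = 3
c → ¬a = 1 → 3 = 3
a ↔ c = 0 ↔ 1 = 2
(c → ¬a) → (a ↔ c) = 3 → 2 = 2
c ∧ a = 1 ∧ 0 = 0
¬c = ¬1 = 2
(c ∧ a) ∨ ¬c = 0 ∨ 2 = 2
((c → ¬a) → (a ↔ c)) ∨ ((c ∧ a) ∨ ¬c) = 2 ∨ 2 = 2
((¬a → c) → (a ↔ c)) → (((c → ¬a) → (a ↔ c)) ∨ ((c ∧ a) ∨ ¬c)) = 3 → 2 = 2
This gives 2 ≠ 3.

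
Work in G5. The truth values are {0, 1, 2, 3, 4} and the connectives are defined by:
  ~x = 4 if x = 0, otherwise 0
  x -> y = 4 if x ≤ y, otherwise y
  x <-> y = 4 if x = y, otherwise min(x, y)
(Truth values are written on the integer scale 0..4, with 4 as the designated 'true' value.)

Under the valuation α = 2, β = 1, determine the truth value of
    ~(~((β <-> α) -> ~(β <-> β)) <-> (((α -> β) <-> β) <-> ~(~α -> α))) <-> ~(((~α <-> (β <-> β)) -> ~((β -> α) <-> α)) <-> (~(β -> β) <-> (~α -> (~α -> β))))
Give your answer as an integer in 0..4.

β <-> α = 1 <-> 2 = 1
β <-> β = 1 <-> 1 = 4
~(β <-> β) = ~4 = 0
(β <-> α) -> ~(β <-> β) = 1 -> 0 = 0
~((β <-> α) -> ~(β <-> β)) = ~0 = 4
α -> β = 2 -> 1 = 1
(α -> β) <-> β = 1 <-> 1 = 4
~α = ~2 = 0
~α -> α = 0 -> 2 = 4
~(~α -> α) = ~4 = 0
((α -> β) <-> β) <-> ~(~α -> α) = 4 <-> 0 = 0
~((β <-> α) -> ~(β <-> β)) <-> (((α -> β) <-> β) <-> ~(~α -> α)) = 4 <-> 0 = 0
~(~((β <-> α) -> ~(β <-> β)) <-> (((α -> β) <-> β) <-> ~(~α -> α))) = ~0 = 4
~α = ~2 = 0
β <-> β = 1 <-> 1 = 4
~α <-> (β <-> β) = 0 <-> 4 = 0
β -> α = 1 -> 2 = 4
(β -> α) <-> α = 4 <-> 2 = 2
~((β -> α) <-> α) = ~2 = 0
(~α <-> (β <-> β)) -> ~((β -> α) <-> α) = 0 -> 0 = 4
β -> β = 1 -> 1 = 4
~(β -> β) = ~4 = 0
~α = ~2 = 0
~α = ~2 = 0
~α -> β = 0 -> 1 = 4
~α -> (~α -> β) = 0 -> 4 = 4
~(β -> β) <-> (~α -> (~α -> β)) = 0 <-> 4 = 0
((~α <-> (β <-> β)) -> ~((β -> α) <-> α)) <-> (~(β -> β) <-> (~α -> (~α -> β))) = 4 <-> 0 = 0
~(((~α <-> (β <-> β)) -> ~((β -> α) <-> α)) <-> (~(β -> β) <-> (~α -> (~α -> β)))) = ~0 = 4
~(~((β <-> α) -> ~(β <-> β)) <-> (((α -> β) <-> β) <-> ~(~α -> α))) <-> ~(((~α <-> (β <-> β)) -> ~((β -> α) <-> α)) <-> (~(β -> β) <-> (~α -> (~α -> β)))) = 4 <-> 4 = 4

4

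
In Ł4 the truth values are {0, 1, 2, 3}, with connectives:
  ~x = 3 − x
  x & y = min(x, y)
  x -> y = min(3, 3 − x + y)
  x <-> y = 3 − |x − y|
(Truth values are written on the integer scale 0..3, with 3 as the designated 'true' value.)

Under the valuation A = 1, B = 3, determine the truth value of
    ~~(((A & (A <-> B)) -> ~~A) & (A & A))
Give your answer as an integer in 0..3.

1

A <-> B = 1 <-> 3 = 1
A & (A <-> B) = 1 & 1 = 1
~A = ~1 = 2
~~A = ~2 = 1
(A & (A <-> B)) -> ~~A = 1 -> 1 = 3
A & A = 1 & 1 = 1
((A & (A <-> B)) -> ~~A) & (A & A) = 3 & 1 = 1
~(((A & (A <-> B)) -> ~~A) & (A & A)) = ~1 = 2
~~(((A & (A <-> B)) -> ~~A) & (A & A)) = ~2 = 1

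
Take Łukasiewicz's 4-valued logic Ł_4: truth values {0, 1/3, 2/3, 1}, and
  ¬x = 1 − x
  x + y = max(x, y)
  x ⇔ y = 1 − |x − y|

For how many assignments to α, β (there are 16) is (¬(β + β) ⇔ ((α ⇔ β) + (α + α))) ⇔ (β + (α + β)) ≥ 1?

α = 0, β = 0 ↦ 0  <
α = 0, β = 1/3 ↦ 1/3  <
α = 0, β = 2/3 ↦ 2/3  <
α = 0, β = 1 ↦ 1  ≥
α = 1/3, β = 0 ↦ 2/3  <
α = 1/3, β = 1/3 ↦ 2/3  <
α = 1/3, β = 2/3 ↦ 1  ≥
α = 1/3, β = 1 ↦ 2/3  <
α = 2/3, β = 0 ↦ 1  ≥
α = 2/3, β = 1/3 ↦ 2/3  <
α = 2/3, β = 2/3 ↦ 2/3  <
α = 2/3, β = 1 ↦ 1/3  <
α = 1, β = 0 ↦ 1  ≥
α = 1, β = 1/3 ↦ 2/3  <
α = 1, β = 2/3 ↦ 1/3  <
α = 1, β = 1 ↦ 0  <
So 4 of the 16 assignments meet the threshold.

4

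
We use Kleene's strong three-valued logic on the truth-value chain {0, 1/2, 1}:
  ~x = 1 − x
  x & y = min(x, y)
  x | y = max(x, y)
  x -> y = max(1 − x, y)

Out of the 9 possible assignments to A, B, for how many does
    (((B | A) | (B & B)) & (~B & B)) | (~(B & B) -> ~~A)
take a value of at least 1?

5

A = 0, B = 0 ↦ 0  <
A = 0, B = 1/2 ↦ 1/2  <
A = 0, B = 1 ↦ 1  ≥
A = 1/2, B = 0 ↦ 1/2  <
A = 1/2, B = 1/2 ↦ 1/2  <
A = 1/2, B = 1 ↦ 1  ≥
A = 1, B = 0 ↦ 1  ≥
A = 1, B = 1/2 ↦ 1  ≥
A = 1, B = 1 ↦ 1  ≥
So 5 of the 9 assignments meet the threshold.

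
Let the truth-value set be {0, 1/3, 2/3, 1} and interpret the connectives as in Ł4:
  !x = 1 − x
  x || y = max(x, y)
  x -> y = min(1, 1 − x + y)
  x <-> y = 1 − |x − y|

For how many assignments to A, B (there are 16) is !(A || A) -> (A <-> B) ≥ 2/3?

14

A = 0, B = 0 ↦ 1  ≥
A = 0, B = 1/3 ↦ 2/3  ≥
A = 0, B = 2/3 ↦ 1/3  <
A = 0, B = 1 ↦ 0  <
A = 1/3, B = 0 ↦ 1  ≥
A = 1/3, B = 1/3 ↦ 1  ≥
A = 1/3, B = 2/3 ↦ 1  ≥
A = 1/3, B = 1 ↦ 2/3  ≥
A = 2/3, B = 0 ↦ 1  ≥
A = 2/3, B = 1/3 ↦ 1  ≥
A = 2/3, B = 2/3 ↦ 1  ≥
A = 2/3, B = 1 ↦ 1  ≥
A = 1, B = 0 ↦ 1  ≥
A = 1, B = 1/3 ↦ 1  ≥
A = 1, B = 2/3 ↦ 1  ≥
A = 1, B = 1 ↦ 1  ≥
So 14 of the 16 assignments meet the threshold.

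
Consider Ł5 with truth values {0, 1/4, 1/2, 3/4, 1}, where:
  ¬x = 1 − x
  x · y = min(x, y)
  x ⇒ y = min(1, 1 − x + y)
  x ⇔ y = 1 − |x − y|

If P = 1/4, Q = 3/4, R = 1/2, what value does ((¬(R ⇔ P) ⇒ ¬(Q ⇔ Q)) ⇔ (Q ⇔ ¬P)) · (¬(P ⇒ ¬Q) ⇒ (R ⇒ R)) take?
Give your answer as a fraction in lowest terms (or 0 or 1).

3/4

R ⇔ P = 1/2 ⇔ 1/4 = 3/4
¬(R ⇔ P) = ¬3/4 = 1/4
Q ⇔ Q = 3/4 ⇔ 3/4 = 1
¬(Q ⇔ Q) = ¬1 = 0
¬(R ⇔ P) ⇒ ¬(Q ⇔ Q) = 1/4 ⇒ 0 = 3/4
¬P = ¬1/4 = 3/4
Q ⇔ ¬P = 3/4 ⇔ 3/4 = 1
(¬(R ⇔ P) ⇒ ¬(Q ⇔ Q)) ⇔ (Q ⇔ ¬P) = 3/4 ⇔ 1 = 3/4
¬Q = ¬3/4 = 1/4
P ⇒ ¬Q = 1/4 ⇒ 1/4 = 1
¬(P ⇒ ¬Q) = ¬1 = 0
R ⇒ R = 1/2 ⇒ 1/2 = 1
¬(P ⇒ ¬Q) ⇒ (R ⇒ R) = 0 ⇒ 1 = 1
((¬(R ⇔ P) ⇒ ¬(Q ⇔ Q)) ⇔ (Q ⇔ ¬P)) · (¬(P ⇒ ¬Q) ⇒ (R ⇒ R)) = 3/4 · 1 = 3/4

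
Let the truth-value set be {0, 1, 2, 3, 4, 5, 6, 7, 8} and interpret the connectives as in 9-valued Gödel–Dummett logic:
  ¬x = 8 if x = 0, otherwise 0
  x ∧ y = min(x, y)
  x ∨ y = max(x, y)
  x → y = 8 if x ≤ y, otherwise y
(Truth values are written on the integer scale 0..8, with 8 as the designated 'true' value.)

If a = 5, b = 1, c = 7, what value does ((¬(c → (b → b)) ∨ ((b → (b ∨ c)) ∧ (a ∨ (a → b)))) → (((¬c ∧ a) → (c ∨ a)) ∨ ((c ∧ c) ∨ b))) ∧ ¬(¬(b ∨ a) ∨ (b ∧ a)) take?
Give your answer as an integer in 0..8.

0

b → b = 1 → 1 = 8
c → (b → b) = 7 → 8 = 8
¬(c → (b → b)) = ¬8 = 0
b ∨ c = 1 ∨ 7 = 7
b → (b ∨ c) = 1 → 7 = 8
a → b = 5 → 1 = 1
a ∨ (a → b) = 5 ∨ 1 = 5
(b → (b ∨ c)) ∧ (a ∨ (a → b)) = 8 ∧ 5 = 5
¬(c → (b → b)) ∨ ((b → (b ∨ c)) ∧ (a ∨ (a → b))) = 0 ∨ 5 = 5
¬c = ¬7 = 0
¬c ∧ a = 0 ∧ 5 = 0
c ∨ a = 7 ∨ 5 = 7
(¬c ∧ a) → (c ∨ a) = 0 → 7 = 8
c ∧ c = 7 ∧ 7 = 7
(c ∧ c) ∨ b = 7 ∨ 1 = 7
((¬c ∧ a) → (c ∨ a)) ∨ ((c ∧ c) ∨ b) = 8 ∨ 7 = 8
(¬(c → (b → b)) ∨ ((b → (b ∨ c)) ∧ (a ∨ (a → b)))) → (((¬c ∧ a) → (c ∨ a)) ∨ ((c ∧ c) ∨ b)) = 5 → 8 = 8
b ∨ a = 1 ∨ 5 = 5
¬(b ∨ a) = ¬5 = 0
b ∧ a = 1 ∧ 5 = 1
¬(b ∨ a) ∨ (b ∧ a) = 0 ∨ 1 = 1
¬(¬(b ∨ a) ∨ (b ∧ a)) = ¬1 = 0
((¬(c → (b → b)) ∨ ((b → (b ∨ c)) ∧ (a ∨ (a → b)))) → (((¬c ∧ a) → (c ∨ a)) ∨ ((c ∧ c) ∨ b))) ∧ ¬(¬(b ∨ a) ∨ (b ∧ a)) = 8 ∧ 0 = 0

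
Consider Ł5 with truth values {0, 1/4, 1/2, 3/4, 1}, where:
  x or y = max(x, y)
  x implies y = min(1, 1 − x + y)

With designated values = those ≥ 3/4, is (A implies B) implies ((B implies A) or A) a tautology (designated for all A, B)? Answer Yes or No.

Counterexample: take A = 0, B = 1/2.
A implies B = 0 implies 1/2 = 1
B implies A = 1/2 implies 0 = 1/2
(B implies A) or A = 1/2 or 0 = 1/2
(A implies B) implies ((B implies A) or A) = 1 implies 1/2 = 1/2
This gives 1/2, which is below 3/4.

No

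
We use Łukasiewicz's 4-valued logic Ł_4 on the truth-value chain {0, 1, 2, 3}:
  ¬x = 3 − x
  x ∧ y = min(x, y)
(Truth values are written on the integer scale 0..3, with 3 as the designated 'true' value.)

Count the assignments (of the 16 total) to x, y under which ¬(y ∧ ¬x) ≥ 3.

x = 0, y = 0 ↦ 3  ≥
x = 0, y = 1 ↦ 2  <
x = 0, y = 2 ↦ 1  <
x = 0, y = 3 ↦ 0  <
x = 1, y = 0 ↦ 3  ≥
x = 1, y = 1 ↦ 2  <
x = 1, y = 2 ↦ 1  <
x = 1, y = 3 ↦ 1  <
x = 2, y = 0 ↦ 3  ≥
x = 2, y = 1 ↦ 2  <
x = 2, y = 2 ↦ 2  <
x = 2, y = 3 ↦ 2  <
x = 3, y = 0 ↦ 3  ≥
x = 3, y = 1 ↦ 3  ≥
x = 3, y = 2 ↦ 3  ≥
x = 3, y = 3 ↦ 3  ≥
So 7 of the 16 assignments meet the threshold.

7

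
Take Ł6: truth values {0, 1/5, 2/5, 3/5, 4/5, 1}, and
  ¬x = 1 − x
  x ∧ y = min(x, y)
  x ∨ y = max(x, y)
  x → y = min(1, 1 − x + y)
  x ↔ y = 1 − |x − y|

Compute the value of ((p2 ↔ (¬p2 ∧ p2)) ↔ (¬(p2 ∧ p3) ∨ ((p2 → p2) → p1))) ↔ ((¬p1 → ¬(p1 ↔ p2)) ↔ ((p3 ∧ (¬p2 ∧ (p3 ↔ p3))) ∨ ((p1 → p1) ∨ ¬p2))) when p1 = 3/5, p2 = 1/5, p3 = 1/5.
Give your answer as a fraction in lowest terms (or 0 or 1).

¬p2 = ¬1/5 = 4/5
¬p2 ∧ p2 = 4/5 ∧ 1/5 = 1/5
p2 ↔ (¬p2 ∧ p2) = 1/5 ↔ 1/5 = 1
p2 ∧ p3 = 1/5 ∧ 1/5 = 1/5
¬(p2 ∧ p3) = ¬1/5 = 4/5
p2 → p2 = 1/5 → 1/5 = 1
(p2 → p2) → p1 = 1 → 3/5 = 3/5
¬(p2 ∧ p3) ∨ ((p2 → p2) → p1) = 4/5 ∨ 3/5 = 4/5
(p2 ↔ (¬p2 ∧ p2)) ↔ (¬(p2 ∧ p3) ∨ ((p2 → p2) → p1)) = 1 ↔ 4/5 = 4/5
¬p1 = ¬3/5 = 2/5
p1 ↔ p2 = 3/5 ↔ 1/5 = 3/5
¬(p1 ↔ p2) = ¬3/5 = 2/5
¬p1 → ¬(p1 ↔ p2) = 2/5 → 2/5 = 1
¬p2 = ¬1/5 = 4/5
p3 ↔ p3 = 1/5 ↔ 1/5 = 1
¬p2 ∧ (p3 ↔ p3) = 4/5 ∧ 1 = 4/5
p3 ∧ (¬p2 ∧ (p3 ↔ p3)) = 1/5 ∧ 4/5 = 1/5
p1 → p1 = 3/5 → 3/5 = 1
¬p2 = ¬1/5 = 4/5
(p1 → p1) ∨ ¬p2 = 1 ∨ 4/5 = 1
(p3 ∧ (¬p2 ∧ (p3 ↔ p3))) ∨ ((p1 → p1) ∨ ¬p2) = 1/5 ∨ 1 = 1
(¬p1 → ¬(p1 ↔ p2)) ↔ ((p3 ∧ (¬p2 ∧ (p3 ↔ p3))) ∨ ((p1 → p1) ∨ ¬p2)) = 1 ↔ 1 = 1
((p2 ↔ (¬p2 ∧ p2)) ↔ (¬(p2 ∧ p3) ∨ ((p2 → p2) → p1))) ↔ ((¬p1 → ¬(p1 ↔ p2)) ↔ ((p3 ∧ (¬p2 ∧ (p3 ↔ p3))) ∨ ((p1 → p1) ∨ ¬p2))) = 4/5 ↔ 1 = 4/5

4/5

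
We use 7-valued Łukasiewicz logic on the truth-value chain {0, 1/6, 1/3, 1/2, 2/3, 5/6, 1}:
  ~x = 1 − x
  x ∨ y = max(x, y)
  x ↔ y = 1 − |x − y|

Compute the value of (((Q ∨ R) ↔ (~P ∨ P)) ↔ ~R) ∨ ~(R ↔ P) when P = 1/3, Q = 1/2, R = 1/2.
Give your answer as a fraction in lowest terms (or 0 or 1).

2/3

Q ∨ R = 1/2 ∨ 1/2 = 1/2
~P = ~1/3 = 2/3
~P ∨ P = 2/3 ∨ 1/3 = 2/3
(Q ∨ R) ↔ (~P ∨ P) = 1/2 ↔ 2/3 = 5/6
~R = ~1/2 = 1/2
((Q ∨ R) ↔ (~P ∨ P)) ↔ ~R = 5/6 ↔ 1/2 = 2/3
R ↔ P = 1/2 ↔ 1/3 = 5/6
~(R ↔ P) = ~5/6 = 1/6
(((Q ∨ R) ↔ (~P ∨ P)) ↔ ~R) ∨ ~(R ↔ P) = 2/3 ∨ 1/6 = 2/3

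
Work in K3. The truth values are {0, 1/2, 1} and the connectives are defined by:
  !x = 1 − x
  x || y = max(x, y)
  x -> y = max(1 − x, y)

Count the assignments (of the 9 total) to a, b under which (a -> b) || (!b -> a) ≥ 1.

7

a = 0, b = 0 ↦ 1  ≥
a = 0, b = 1/2 ↦ 1  ≥
a = 0, b = 1 ↦ 1  ≥
a = 1/2, b = 0 ↦ 1/2  <
a = 1/2, b = 1/2 ↦ 1/2  <
a = 1/2, b = 1 ↦ 1  ≥
a = 1, b = 0 ↦ 1  ≥
a = 1, b = 1/2 ↦ 1  ≥
a = 1, b = 1 ↦ 1  ≥
So 7 of the 9 assignments meet the threshold.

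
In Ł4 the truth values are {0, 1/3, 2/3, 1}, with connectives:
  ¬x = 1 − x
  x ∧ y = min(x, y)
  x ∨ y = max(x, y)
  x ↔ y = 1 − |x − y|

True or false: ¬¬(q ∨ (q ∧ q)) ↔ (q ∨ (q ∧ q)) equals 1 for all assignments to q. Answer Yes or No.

q = 0 ↦ 1
q = 1/3 ↦ 1
q = 2/3 ↦ 1
q = 1 ↦ 1
Every assignment gives a value ≥ 1.

Yes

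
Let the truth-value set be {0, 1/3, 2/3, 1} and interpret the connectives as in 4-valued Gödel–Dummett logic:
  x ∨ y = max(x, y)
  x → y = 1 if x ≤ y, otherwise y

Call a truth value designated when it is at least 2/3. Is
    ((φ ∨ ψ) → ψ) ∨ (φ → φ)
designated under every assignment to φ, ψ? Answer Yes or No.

φ = 0, ψ = 0 ↦ 1
φ = 0, ψ = 1/3 ↦ 1
φ = 0, ψ = 2/3 ↦ 1
φ = 0, ψ = 1 ↦ 1
φ = 1/3, ψ = 0 ↦ 1
φ = 1/3, ψ = 1/3 ↦ 1
φ = 1/3, ψ = 2/3 ↦ 1
φ = 1/3, ψ = 1 ↦ 1
φ = 2/3, ψ = 0 ↦ 1
φ = 2/3, ψ = 1/3 ↦ 1
φ = 2/3, ψ = 2/3 ↦ 1
φ = 2/3, ψ = 1 ↦ 1
φ = 1, ψ = 0 ↦ 1
φ = 1, ψ = 1/3 ↦ 1
φ = 1, ψ = 2/3 ↦ 1
φ = 1, ψ = 1 ↦ 1
Every assignment gives a value ≥ 2/3.

Yes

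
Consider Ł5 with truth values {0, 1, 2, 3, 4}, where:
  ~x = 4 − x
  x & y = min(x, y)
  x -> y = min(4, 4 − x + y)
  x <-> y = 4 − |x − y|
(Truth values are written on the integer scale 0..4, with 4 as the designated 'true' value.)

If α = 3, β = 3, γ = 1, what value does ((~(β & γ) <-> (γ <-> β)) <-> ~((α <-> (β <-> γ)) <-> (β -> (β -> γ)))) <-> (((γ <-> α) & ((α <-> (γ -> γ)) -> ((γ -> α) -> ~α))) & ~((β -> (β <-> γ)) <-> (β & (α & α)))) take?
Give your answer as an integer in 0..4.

3

β & γ = 3 & 1 = 1
~(β & γ) = ~1 = 3
γ <-> β = 1 <-> 3 = 2
~(β & γ) <-> (γ <-> β) = 3 <-> 2 = 3
β <-> γ = 3 <-> 1 = 2
α <-> (β <-> γ) = 3 <-> 2 = 3
β -> γ = 3 -> 1 = 2
β -> (β -> γ) = 3 -> 2 = 3
(α <-> (β <-> γ)) <-> (β -> (β -> γ)) = 3 <-> 3 = 4
~((α <-> (β <-> γ)) <-> (β -> (β -> γ))) = ~4 = 0
(~(β & γ) <-> (γ <-> β)) <-> ~((α <-> (β <-> γ)) <-> (β -> (β -> γ))) = 3 <-> 0 = 1
γ <-> α = 1 <-> 3 = 2
γ -> γ = 1 -> 1 = 4
α <-> (γ -> γ) = 3 <-> 4 = 3
γ -> α = 1 -> 3 = 4
~α = ~3 = 1
(γ -> α) -> ~α = 4 -> 1 = 1
(α <-> (γ -> γ)) -> ((γ -> α) -> ~α) = 3 -> 1 = 2
(γ <-> α) & ((α <-> (γ -> γ)) -> ((γ -> α) -> ~α)) = 2 & 2 = 2
β <-> γ = 3 <-> 1 = 2
β -> (β <-> γ) = 3 -> 2 = 3
α & α = 3 & 3 = 3
β & (α & α) = 3 & 3 = 3
(β -> (β <-> γ)) <-> (β & (α & α)) = 3 <-> 3 = 4
~((β -> (β <-> γ)) <-> (β & (α & α))) = ~4 = 0
((γ <-> α) & ((α <-> (γ -> γ)) -> ((γ -> α) -> ~α))) & ~((β -> (β <-> γ)) <-> (β & (α & α))) = 2 & 0 = 0
((~(β & γ) <-> (γ <-> β)) <-> ~((α <-> (β <-> γ)) <-> (β -> (β -> γ)))) <-> (((γ <-> α) & ((α <-> (γ -> γ)) -> ((γ -> α) -> ~α))) & ~((β -> (β <-> γ)) <-> (β & (α & α)))) = 1 <-> 0 = 3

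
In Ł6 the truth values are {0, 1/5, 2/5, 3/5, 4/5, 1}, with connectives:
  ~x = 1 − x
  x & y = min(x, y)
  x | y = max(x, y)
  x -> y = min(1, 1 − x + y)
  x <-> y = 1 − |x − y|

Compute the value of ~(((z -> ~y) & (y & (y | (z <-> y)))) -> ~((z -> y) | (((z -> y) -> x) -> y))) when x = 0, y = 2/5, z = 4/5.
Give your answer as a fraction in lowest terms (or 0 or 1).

2/5

~y = ~2/5 = 3/5
z -> ~y = 4/5 -> 3/5 = 4/5
z <-> y = 4/5 <-> 2/5 = 3/5
y | (z <-> y) = 2/5 | 3/5 = 3/5
y & (y | (z <-> y)) = 2/5 & 3/5 = 2/5
(z -> ~y) & (y & (y | (z <-> y))) = 4/5 & 2/5 = 2/5
z -> y = 4/5 -> 2/5 = 3/5
z -> y = 4/5 -> 2/5 = 3/5
(z -> y) -> x = 3/5 -> 0 = 2/5
((z -> y) -> x) -> y = 2/5 -> 2/5 = 1
(z -> y) | (((z -> y) -> x) -> y) = 3/5 | 1 = 1
~((z -> y) | (((z -> y) -> x) -> y)) = ~1 = 0
((z -> ~y) & (y & (y | (z <-> y)))) -> ~((z -> y) | (((z -> y) -> x) -> y)) = 2/5 -> 0 = 3/5
~(((z -> ~y) & (y & (y | (z <-> y)))) -> ~((z -> y) | (((z -> y) -> x) -> y))) = ~3/5 = 2/5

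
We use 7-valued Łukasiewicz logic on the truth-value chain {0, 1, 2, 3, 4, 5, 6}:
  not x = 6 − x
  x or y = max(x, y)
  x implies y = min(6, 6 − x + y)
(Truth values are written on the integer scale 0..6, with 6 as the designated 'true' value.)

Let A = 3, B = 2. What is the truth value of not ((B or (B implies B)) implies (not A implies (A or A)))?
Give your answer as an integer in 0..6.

0

B implies B = 2 implies 2 = 6
B or (B implies B) = 2 or 6 = 6
not A = not 3 = 3
A or A = 3 or 3 = 3
not A implies (A or A) = 3 implies 3 = 6
(B or (B implies B)) implies (not A implies (A or A)) = 6 implies 6 = 6
not ((B or (B implies B)) implies (not A implies (A or A))) = not 6 = 0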